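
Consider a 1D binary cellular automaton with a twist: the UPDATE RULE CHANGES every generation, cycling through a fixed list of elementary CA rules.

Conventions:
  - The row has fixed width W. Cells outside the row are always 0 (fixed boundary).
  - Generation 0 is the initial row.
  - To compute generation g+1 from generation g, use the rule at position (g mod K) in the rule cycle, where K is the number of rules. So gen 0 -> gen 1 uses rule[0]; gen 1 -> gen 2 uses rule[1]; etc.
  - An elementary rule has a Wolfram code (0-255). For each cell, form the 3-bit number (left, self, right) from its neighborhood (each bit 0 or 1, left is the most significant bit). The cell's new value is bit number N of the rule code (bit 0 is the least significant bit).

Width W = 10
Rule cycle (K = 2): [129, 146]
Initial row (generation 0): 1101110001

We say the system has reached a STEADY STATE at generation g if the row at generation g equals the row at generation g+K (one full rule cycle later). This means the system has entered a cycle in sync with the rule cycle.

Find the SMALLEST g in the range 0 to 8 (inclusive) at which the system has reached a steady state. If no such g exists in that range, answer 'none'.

Gen 0: 1101110001
Gen 1 (rule 129): 0000100100
Gen 2 (rule 146): 0001011010
Gen 3 (rule 129): 1100000000
Gen 4 (rule 146): 0010000000
Gen 5 (rule 129): 1000111111
Gen 6 (rule 146): 0101011110
Gen 7 (rule 129): 0000001100
Gen 8 (rule 146): 0000010010
Gen 9 (rule 129): 1111000000
Gen 10 (rule 146): 0110100000

Answer: none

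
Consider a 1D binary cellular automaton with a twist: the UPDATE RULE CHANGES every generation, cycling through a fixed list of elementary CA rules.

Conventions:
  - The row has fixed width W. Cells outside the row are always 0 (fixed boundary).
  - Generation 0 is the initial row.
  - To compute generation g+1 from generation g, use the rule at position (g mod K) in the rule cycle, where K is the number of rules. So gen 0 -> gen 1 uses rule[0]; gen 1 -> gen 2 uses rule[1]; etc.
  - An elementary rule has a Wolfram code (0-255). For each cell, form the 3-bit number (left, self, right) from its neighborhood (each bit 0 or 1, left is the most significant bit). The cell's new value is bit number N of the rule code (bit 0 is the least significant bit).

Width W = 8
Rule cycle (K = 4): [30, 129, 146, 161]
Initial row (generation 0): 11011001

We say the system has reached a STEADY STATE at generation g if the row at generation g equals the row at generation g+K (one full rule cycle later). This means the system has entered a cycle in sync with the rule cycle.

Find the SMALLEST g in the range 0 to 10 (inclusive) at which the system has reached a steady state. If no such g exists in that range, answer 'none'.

Gen 0: 11011001
Gen 1 (rule 30): 10010111
Gen 2 (rule 129): 00000010
Gen 3 (rule 146): 00000101
Gen 4 (rule 161): 11110010
Gen 5 (rule 30): 10001111
Gen 6 (rule 129): 00100110
Gen 7 (rule 146): 01011001
Gen 8 (rule 161): 00100000
Gen 9 (rule 30): 01110000
Gen 10 (rule 129): 00100111
Gen 11 (rule 146): 01011010
Gen 12 (rule 161): 00100100
Gen 13 (rule 30): 01111110
Gen 14 (rule 129): 00111100

Answer: none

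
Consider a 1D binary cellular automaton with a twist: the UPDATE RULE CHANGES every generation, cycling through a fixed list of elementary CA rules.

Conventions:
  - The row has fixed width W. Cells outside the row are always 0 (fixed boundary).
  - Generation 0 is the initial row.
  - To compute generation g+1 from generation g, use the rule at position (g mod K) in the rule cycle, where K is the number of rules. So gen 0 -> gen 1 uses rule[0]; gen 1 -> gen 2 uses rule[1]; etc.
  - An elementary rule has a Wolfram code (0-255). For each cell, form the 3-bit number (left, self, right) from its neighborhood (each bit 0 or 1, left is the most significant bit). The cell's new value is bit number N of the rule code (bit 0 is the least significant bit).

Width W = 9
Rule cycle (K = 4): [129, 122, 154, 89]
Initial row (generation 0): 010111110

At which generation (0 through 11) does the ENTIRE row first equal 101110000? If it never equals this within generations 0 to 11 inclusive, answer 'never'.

Answer: 4

Derivation:
Gen 0: 010111110
Gen 1 (rule 129): 000011100
Gen 2 (rule 122): 000110110
Gen 3 (rule 154): 001100101
Gen 4 (rule 89): 101110000
Gen 5 (rule 129): 000100111
Gen 6 (rule 122): 001011101
Gen 7 (rule 154): 010011000
Gen 8 (rule 89): 001011111
Gen 9 (rule 129): 100001110
Gen 10 (rule 122): 010011011
Gen 11 (rule 154): 101110010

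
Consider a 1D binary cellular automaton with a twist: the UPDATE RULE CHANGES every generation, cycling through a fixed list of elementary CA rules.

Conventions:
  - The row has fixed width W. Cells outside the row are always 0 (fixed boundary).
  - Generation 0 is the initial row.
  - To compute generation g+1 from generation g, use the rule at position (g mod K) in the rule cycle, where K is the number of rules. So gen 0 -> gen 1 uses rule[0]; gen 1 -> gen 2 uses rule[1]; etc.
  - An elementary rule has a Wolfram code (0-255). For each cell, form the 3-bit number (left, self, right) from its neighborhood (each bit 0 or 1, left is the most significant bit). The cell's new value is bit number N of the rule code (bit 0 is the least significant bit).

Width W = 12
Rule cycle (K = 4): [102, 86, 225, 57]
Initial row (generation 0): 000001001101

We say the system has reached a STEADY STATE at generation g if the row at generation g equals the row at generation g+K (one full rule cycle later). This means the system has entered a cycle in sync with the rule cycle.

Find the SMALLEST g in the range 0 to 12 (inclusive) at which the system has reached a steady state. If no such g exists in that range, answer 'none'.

Gen 0: 000001001101
Gen 1 (rule 102): 000011010111
Gen 2 (rule 86): 000101010001
Gen 3 (rule 225): 110010100100
Gen 4 (rule 57): 101001010011
Gen 5 (rule 102): 111011110101
Gen 6 (rule 86): 001000010101
Gen 7 (rule 225): 100011001010
Gen 8 (rule 57): 011010100101
Gen 9 (rule 102): 101111101111
Gen 10 (rule 86): 100000100001
Gen 11 (rule 225): 001110001100
Gen 12 (rule 57): 101001101011
Gen 13 (rule 102): 111010111101
Gen 14 (rule 86): 001010000101
Gen 15 (rule 225): 100100110010
Gen 16 (rule 57): 010010101001

Answer: none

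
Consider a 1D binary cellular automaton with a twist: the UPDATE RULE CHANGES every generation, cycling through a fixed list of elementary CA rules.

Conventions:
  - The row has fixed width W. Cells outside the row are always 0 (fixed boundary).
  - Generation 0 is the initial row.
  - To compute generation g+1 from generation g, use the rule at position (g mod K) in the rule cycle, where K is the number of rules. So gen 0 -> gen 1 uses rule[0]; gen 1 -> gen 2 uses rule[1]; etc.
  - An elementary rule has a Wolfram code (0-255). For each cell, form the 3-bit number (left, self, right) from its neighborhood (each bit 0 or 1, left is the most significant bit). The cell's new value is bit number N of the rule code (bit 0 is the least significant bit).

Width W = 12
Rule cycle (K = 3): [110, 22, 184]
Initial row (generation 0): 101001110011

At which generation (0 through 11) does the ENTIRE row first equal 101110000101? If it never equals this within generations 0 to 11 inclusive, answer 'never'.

Answer: never

Derivation:
Gen 0: 101001110011
Gen 1 (rule 110): 111011010111
Gen 2 (rule 22): 000000010000
Gen 3 (rule 184): 000000001000
Gen 4 (rule 110): 000000011000
Gen 5 (rule 22): 000000100100
Gen 6 (rule 184): 000000010010
Gen 7 (rule 110): 000000110110
Gen 8 (rule 22): 000001000001
Gen 9 (rule 184): 000000100000
Gen 10 (rule 110): 000001100000
Gen 11 (rule 22): 000010010000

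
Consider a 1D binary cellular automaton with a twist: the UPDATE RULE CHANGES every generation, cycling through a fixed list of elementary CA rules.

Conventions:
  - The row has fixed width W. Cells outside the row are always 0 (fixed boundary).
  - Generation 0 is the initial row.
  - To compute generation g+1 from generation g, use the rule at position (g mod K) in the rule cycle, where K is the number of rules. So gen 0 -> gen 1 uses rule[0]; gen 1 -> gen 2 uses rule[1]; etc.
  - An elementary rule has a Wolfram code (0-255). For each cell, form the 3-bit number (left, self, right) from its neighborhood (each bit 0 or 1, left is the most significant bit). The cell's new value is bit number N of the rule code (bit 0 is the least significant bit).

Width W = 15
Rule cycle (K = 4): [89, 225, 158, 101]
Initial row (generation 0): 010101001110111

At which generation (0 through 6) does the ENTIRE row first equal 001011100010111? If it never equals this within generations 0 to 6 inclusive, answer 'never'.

Gen 0: 010101001110111
Gen 1 (rule 89): 000000101010101
Gen 2 (rule 225): 111110010101010
Gen 3 (rule 158): 111101110101011
Gen 4 (rule 101): 000110011111101
Gen 5 (rule 89): 110111010000100
Gen 6 (rule 225): 011011100110001

Answer: never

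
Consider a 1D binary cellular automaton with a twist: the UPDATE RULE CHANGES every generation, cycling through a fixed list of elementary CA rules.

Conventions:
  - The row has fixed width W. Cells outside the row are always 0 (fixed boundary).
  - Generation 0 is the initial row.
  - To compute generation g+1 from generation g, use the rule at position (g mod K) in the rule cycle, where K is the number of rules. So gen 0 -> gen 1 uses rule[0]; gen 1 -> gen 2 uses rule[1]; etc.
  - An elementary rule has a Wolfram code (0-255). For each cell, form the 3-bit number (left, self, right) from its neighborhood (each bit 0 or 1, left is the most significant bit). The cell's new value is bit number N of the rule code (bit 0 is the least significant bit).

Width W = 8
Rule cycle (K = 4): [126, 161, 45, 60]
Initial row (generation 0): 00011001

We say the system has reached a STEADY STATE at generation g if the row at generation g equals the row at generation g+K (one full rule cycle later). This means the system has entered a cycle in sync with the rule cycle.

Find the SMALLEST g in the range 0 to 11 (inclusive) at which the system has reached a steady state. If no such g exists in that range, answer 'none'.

Answer: none

Derivation:
Gen 0: 00011001
Gen 1 (rule 126): 00111111
Gen 2 (rule 161): 10011110
Gen 3 (rule 45): 10010000
Gen 4 (rule 60): 11011000
Gen 5 (rule 126): 11111100
Gen 6 (rule 161): 01111001
Gen 7 (rule 45): 01000001
Gen 8 (rule 60): 01100001
Gen 9 (rule 126): 11110011
Gen 10 (rule 161): 01100000
Gen 11 (rule 45): 01001111
Gen 12 (rule 60): 01101000
Gen 13 (rule 126): 11111100
Gen 14 (rule 161): 01111001
Gen 15 (rule 45): 01000001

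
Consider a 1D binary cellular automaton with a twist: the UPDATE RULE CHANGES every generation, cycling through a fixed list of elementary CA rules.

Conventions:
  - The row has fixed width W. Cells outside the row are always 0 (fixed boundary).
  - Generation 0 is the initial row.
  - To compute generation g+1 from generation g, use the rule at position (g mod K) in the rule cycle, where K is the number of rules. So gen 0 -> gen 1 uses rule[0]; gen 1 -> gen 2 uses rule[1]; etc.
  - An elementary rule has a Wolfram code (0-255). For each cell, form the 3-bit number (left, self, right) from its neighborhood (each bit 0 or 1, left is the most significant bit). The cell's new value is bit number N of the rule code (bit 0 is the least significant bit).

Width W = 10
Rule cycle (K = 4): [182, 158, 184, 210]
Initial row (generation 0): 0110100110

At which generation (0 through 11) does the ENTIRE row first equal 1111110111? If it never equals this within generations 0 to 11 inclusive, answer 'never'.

Gen 0: 0110100110
Gen 1 (rule 182): 1001111001
Gen 2 (rule 158): 1111110111
Gen 3 (rule 184): 1111101110
Gen 4 (rule 210): 0111100111
Gen 5 (rule 182): 1011011010
Gen 6 (rule 158): 1010010011
Gen 7 (rule 184): 0101001010
Gen 8 (rule 210): 1000110001
Gen 9 (rule 182): 1101001011
Gen 10 (rule 158): 1001111010
Gen 11 (rule 184): 0101110101

Answer: 2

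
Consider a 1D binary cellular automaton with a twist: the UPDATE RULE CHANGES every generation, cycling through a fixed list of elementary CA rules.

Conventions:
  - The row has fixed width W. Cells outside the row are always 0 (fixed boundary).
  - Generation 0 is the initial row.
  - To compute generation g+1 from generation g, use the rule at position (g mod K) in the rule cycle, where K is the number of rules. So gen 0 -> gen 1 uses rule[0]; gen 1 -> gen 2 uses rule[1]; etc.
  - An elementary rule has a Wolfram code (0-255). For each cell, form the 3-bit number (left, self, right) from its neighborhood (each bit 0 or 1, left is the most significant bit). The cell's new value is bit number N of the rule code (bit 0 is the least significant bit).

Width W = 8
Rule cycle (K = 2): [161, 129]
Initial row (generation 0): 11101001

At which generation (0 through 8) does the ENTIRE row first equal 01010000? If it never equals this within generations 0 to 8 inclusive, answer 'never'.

Answer: 1

Derivation:
Gen 0: 11101001
Gen 1 (rule 161): 01010000
Gen 2 (rule 129): 00000111
Gen 3 (rule 161): 11110010
Gen 4 (rule 129): 01100000
Gen 5 (rule 161): 00001111
Gen 6 (rule 129): 11100110
Gen 7 (rule 161): 01000000
Gen 8 (rule 129): 00011111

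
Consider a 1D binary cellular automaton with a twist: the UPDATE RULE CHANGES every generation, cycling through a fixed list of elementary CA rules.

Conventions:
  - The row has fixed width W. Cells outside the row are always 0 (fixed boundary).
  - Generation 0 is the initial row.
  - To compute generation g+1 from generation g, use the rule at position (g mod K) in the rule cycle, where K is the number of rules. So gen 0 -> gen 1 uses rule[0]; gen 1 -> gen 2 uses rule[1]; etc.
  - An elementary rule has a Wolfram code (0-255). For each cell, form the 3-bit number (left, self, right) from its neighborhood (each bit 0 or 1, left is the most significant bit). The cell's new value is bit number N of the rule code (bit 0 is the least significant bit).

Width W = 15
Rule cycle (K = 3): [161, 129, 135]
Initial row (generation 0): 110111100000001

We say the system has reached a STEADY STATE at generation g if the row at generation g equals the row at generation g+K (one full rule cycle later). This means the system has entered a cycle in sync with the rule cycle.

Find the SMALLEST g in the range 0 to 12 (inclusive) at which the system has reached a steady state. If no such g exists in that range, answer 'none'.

Answer: none

Derivation:
Gen 0: 110111100000001
Gen 1 (rule 161): 001011001111100
Gen 2 (rule 129): 100000000111001
Gen 3 (rule 135): 101111111010011
Gen 4 (rule 161): 010111110100000
Gen 5 (rule 129): 000011100001111
Gen 6 (rule 135): 111101001110110
Gen 7 (rule 161): 011010000101000
Gen 8 (rule 129): 000000110000011
Gen 9 (rule 135): 111111000111100
Gen 10 (rule 161): 011110010011001
Gen 11 (rule 129): 001100000000000
Gen 12 (rule 135): 110001111111111
Gen 13 (rule 161): 000100111111110
Gen 14 (rule 129): 110000011111100
Gen 15 (rule 135): 000111101111001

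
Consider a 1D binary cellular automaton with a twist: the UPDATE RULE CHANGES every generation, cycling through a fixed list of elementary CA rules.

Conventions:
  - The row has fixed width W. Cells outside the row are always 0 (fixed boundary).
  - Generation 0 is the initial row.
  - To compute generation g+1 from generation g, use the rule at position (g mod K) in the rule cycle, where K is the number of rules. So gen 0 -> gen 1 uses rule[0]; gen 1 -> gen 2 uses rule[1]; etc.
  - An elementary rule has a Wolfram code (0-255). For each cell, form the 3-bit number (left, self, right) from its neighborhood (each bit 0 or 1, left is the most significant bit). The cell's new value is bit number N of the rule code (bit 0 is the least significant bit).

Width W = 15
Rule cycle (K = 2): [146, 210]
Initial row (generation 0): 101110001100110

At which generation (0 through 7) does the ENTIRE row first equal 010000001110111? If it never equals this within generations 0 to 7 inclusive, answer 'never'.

Gen 0: 101110001100110
Gen 1 (rule 146): 000101010011001
Gen 2 (rule 210): 001000001101110
Gen 3 (rule 146): 010100010000101
Gen 4 (rule 210): 100010101001000
Gen 5 (rule 146): 010100000110100
Gen 6 (rule 210): 100010001010010
Gen 7 (rule 146): 010101010001101

Answer: never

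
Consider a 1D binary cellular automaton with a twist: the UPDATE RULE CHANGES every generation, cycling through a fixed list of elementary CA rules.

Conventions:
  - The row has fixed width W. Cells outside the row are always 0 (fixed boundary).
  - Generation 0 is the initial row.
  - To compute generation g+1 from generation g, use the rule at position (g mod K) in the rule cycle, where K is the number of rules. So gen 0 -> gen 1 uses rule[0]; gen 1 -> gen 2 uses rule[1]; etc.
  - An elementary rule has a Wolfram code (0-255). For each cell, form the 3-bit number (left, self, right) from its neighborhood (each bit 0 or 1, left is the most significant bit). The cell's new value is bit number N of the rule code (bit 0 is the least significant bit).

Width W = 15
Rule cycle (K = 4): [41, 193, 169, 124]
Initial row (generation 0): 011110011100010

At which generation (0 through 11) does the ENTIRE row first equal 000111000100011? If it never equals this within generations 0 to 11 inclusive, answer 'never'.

Gen 0: 011110011100010
Gen 1 (rule 41): 010000010001000
Gen 2 (rule 193): 000111000100011
Gen 3 (rule 169): 110110010001010
Gen 4 (rule 124): 111111011001111
Gen 5 (rule 41): 100000110001000
Gen 6 (rule 193): 001110010100011
Gen 7 (rule 169): 101100001001010
Gen 8 (rule 124): 111110001101111
Gen 9 (rule 41): 100000101011000
Gen 10 (rule 193): 001110000001011
Gen 11 (rule 169): 101100111100110

Answer: 2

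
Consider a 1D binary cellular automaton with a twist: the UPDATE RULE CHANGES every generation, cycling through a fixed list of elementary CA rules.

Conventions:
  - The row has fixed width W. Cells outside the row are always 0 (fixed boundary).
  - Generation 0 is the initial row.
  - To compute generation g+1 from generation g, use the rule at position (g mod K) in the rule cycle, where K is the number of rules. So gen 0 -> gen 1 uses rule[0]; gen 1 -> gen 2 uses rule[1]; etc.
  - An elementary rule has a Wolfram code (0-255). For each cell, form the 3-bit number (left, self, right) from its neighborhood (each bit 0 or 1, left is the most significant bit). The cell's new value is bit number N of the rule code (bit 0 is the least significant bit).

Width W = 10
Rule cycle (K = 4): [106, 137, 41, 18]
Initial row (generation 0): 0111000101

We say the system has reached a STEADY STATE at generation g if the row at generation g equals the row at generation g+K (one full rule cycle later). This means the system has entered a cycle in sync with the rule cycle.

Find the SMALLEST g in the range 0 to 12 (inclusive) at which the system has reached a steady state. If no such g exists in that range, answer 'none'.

Answer: none

Derivation:
Gen 0: 0111000101
Gen 1 (rule 106): 1101001010
Gen 2 (rule 137): 1000000000
Gen 3 (rule 41): 0011111111
Gen 4 (rule 18): 0100000000
Gen 5 (rule 106): 1000000000
Gen 6 (rule 137): 0011111111
Gen 7 (rule 41): 1010000000
Gen 8 (rule 18): 0001000000
Gen 9 (rule 106): 0010000000
Gen 10 (rule 137): 1000111111
Gen 11 (rule 41): 0010100000
Gen 12 (rule 18): 0100010000
Gen 13 (rule 106): 1000100000
Gen 14 (rule 137): 0010001111
Gen 15 (rule 41): 1000101000
Gen 16 (rule 18): 0101000100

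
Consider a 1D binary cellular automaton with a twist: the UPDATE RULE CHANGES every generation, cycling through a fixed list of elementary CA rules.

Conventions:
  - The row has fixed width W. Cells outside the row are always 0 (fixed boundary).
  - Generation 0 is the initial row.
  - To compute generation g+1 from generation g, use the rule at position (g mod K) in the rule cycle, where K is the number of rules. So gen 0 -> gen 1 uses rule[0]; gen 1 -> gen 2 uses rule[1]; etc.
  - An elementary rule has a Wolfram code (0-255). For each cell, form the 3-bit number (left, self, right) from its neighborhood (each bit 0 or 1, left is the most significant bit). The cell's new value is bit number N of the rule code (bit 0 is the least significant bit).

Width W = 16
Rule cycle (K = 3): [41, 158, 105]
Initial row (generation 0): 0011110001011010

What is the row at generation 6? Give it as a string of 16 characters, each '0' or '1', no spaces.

Answer: 1010110101001010

Derivation:
Gen 0: 0011110001011010
Gen 1 (rule 41): 1010000100110100
Gen 2 (rule 158): 1011001111100110
Gen 3 (rule 105): 0111001000100110
Gen 4 (rule 41): 0100000010000100
Gen 5 (rule 158): 1110000111001110
Gen 6 (rule 105): 1010110101001010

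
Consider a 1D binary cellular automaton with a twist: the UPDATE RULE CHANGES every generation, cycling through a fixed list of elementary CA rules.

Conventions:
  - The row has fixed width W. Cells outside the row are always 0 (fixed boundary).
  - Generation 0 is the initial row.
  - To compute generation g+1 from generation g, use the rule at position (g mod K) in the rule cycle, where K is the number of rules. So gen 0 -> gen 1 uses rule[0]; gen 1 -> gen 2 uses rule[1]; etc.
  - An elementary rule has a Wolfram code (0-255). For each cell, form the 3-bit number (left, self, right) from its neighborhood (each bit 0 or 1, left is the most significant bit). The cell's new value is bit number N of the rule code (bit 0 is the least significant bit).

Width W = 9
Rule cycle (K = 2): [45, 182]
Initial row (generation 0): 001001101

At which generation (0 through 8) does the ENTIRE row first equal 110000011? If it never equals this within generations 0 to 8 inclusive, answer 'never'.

Gen 0: 001001101
Gen 1 (rule 45): 101001011
Gen 2 (rule 182): 111111100
Gen 3 (rule 45): 100000001
Gen 4 (rule 182): 110000011
Gen 5 (rule 45): 100111010
Gen 6 (rule 182): 111010111
Gen 7 (rule 45): 100111100
Gen 8 (rule 182): 111011010

Answer: 4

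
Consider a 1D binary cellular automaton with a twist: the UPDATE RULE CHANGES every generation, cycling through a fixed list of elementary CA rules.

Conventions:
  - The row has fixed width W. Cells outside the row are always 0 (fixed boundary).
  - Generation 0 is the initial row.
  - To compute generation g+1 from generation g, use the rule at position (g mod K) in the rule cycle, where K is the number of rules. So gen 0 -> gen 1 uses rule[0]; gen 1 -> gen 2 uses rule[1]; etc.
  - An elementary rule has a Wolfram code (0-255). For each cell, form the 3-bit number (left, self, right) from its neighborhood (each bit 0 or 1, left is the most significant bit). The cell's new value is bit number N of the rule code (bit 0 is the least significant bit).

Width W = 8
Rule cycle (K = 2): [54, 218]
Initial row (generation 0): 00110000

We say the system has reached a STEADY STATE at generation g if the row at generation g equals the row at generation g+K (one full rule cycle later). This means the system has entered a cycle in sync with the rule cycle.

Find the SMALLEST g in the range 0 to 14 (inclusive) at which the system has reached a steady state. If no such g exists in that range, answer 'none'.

Gen 0: 00110000
Gen 1 (rule 54): 01001000
Gen 2 (rule 218): 10110100
Gen 3 (rule 54): 11001110
Gen 4 (rule 218): 11111111
Gen 5 (rule 54): 00000000
Gen 6 (rule 218): 00000000
Gen 7 (rule 54): 00000000
Gen 8 (rule 218): 00000000
Gen 9 (rule 54): 00000000
Gen 10 (rule 218): 00000000
Gen 11 (rule 54): 00000000
Gen 12 (rule 218): 00000000
Gen 13 (rule 54): 00000000
Gen 14 (rule 218): 00000000
Gen 15 (rule 54): 00000000
Gen 16 (rule 218): 00000000

Answer: 5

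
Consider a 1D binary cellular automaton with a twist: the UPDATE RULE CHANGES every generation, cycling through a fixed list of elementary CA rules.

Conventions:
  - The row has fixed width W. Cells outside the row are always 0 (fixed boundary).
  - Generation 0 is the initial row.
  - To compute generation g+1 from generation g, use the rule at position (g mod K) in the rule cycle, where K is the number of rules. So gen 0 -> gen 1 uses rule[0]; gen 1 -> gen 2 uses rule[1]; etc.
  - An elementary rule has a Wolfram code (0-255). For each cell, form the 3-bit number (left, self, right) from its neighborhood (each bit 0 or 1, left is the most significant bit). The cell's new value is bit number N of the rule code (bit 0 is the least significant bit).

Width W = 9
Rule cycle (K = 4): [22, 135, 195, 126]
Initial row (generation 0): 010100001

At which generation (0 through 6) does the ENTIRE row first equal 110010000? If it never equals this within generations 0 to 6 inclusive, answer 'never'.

Answer: 5

Derivation:
Gen 0: 010100001
Gen 1 (rule 22): 110110011
Gen 2 (rule 135): 000000100
Gen 3 (rule 195): 111111001
Gen 4 (rule 126): 100001111
Gen 5 (rule 22): 110010000
Gen 6 (rule 135): 000110111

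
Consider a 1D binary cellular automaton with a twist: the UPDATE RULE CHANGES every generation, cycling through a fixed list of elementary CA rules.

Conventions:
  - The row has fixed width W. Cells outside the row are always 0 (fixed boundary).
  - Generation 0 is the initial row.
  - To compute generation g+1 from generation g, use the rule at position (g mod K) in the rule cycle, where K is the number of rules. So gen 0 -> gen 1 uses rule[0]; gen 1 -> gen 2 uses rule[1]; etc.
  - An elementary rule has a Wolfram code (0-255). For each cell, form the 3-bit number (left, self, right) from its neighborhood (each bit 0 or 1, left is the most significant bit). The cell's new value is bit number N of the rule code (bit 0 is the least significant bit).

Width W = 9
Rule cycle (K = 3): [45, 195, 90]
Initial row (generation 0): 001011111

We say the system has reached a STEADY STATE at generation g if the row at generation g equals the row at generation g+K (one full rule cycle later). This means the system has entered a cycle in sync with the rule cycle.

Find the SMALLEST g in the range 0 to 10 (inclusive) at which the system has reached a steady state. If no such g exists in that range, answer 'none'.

Gen 0: 001011111
Gen 1 (rule 45): 101110000
Gen 2 (rule 195): 000110111
Gen 3 (rule 90): 001110101
Gen 4 (rule 45): 101001111
Gen 5 (rule 195): 000010111
Gen 6 (rule 90): 000100101
Gen 7 (rule 45): 110100111
Gen 8 (rule 195): 010001011
Gen 9 (rule 90): 101010011
Gen 10 (rule 45): 111110010
Gen 11 (rule 195): 011110100
Gen 12 (rule 90): 110010010
Gen 13 (rule 45): 100010010

Answer: none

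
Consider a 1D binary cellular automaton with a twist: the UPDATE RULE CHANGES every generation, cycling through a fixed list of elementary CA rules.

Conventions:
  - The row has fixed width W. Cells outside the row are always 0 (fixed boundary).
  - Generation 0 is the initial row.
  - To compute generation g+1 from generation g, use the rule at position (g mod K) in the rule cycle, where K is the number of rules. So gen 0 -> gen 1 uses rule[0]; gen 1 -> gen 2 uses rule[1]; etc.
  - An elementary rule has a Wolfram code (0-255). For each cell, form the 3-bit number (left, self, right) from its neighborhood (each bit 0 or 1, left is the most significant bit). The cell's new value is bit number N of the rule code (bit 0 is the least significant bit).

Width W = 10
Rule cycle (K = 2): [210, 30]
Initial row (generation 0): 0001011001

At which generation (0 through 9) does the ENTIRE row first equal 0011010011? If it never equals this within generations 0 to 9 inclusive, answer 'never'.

Gen 0: 0001011001
Gen 1 (rule 210): 0010001110
Gen 2 (rule 30): 0111011001
Gen 3 (rule 210): 1011001110
Gen 4 (rule 30): 1010111001
Gen 5 (rule 210): 0000011110
Gen 6 (rule 30): 0000110001
Gen 7 (rule 210): 0001011010
Gen 8 (rule 30): 0011010011
Gen 9 (rule 210): 0101001101

Answer: 8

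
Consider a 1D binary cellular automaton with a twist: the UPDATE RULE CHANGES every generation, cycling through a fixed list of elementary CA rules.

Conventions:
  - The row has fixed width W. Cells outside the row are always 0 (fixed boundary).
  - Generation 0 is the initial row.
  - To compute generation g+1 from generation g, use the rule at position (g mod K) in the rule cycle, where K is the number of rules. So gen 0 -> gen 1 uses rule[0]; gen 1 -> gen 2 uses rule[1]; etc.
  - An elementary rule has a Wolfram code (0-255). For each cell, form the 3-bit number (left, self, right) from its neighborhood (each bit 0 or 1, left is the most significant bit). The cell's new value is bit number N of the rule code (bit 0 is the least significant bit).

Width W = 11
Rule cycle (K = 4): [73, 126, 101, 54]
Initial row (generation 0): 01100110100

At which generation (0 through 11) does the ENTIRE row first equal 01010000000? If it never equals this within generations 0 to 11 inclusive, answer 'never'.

Gen 0: 01100110100
Gen 1 (rule 73): 01100110001
Gen 2 (rule 126): 11111111011
Gen 3 (rule 101): 00000001101
Gen 4 (rule 54): 00000010011
Gen 5 (rule 73): 11111000011
Gen 6 (rule 126): 10001100111
Gen 7 (rule 101): 10100100001
Gen 8 (rule 54): 11111110011
Gen 9 (rule 73): 10000010011
Gen 10 (rule 126): 11000111111
Gen 11 (rule 101): 01010000001

Answer: never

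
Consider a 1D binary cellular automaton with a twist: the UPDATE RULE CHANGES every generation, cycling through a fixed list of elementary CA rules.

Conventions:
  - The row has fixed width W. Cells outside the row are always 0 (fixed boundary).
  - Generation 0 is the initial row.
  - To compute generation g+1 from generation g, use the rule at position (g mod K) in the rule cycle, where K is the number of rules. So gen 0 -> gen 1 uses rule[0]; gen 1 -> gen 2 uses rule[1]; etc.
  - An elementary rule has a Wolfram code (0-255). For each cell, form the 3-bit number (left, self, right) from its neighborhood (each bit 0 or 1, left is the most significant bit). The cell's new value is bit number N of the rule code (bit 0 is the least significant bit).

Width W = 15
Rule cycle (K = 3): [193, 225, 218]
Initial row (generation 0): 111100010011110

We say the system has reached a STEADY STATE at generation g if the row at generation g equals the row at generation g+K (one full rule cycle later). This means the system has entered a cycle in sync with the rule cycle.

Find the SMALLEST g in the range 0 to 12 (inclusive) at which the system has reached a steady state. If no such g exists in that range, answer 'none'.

Gen 0: 111100010011110
Gen 1 (rule 193): 011101000001110
Gen 2 (rule 225): 001110011100110
Gen 3 (rule 218): 011111111111111
Gen 4 (rule 193): 001111111111111
Gen 5 (rule 225): 100111111111111
Gen 6 (rule 218): 011111111111111
Gen 7 (rule 193): 001111111111111
Gen 8 (rule 225): 100111111111111
Gen 9 (rule 218): 011111111111111
Gen 10 (rule 193): 001111111111111
Gen 11 (rule 225): 100111111111111
Gen 12 (rule 218): 011111111111111
Gen 13 (rule 193): 001111111111111
Gen 14 (rule 225): 100111111111111
Gen 15 (rule 218): 011111111111111

Answer: 3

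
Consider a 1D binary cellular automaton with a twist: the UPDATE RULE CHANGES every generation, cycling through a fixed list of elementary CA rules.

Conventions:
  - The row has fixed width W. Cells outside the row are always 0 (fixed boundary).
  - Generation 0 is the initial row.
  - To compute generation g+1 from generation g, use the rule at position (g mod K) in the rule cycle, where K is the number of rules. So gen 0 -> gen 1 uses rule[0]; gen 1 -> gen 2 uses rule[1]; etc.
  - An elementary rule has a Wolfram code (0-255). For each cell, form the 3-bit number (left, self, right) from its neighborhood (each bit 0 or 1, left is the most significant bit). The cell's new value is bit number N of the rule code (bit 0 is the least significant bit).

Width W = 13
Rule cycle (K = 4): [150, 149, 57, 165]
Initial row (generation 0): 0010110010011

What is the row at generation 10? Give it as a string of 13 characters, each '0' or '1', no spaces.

Answer: 1100111011011

Derivation:
Gen 0: 0010110010011
Gen 1 (rule 150): 0110001111100
Gen 2 (rule 149): 0001100111011
Gen 3 (rule 57): 1101010100110
Gen 4 (rule 165): 0011111100000
Gen 5 (rule 150): 0101111010000
Gen 6 (rule 149): 0100110011111
Gen 7 (rule 57): 0010101010000
Gen 8 (rule 165): 1011111110111
Gen 9 (rule 150): 1001111100010
Gen 10 (rule 149): 1100111011011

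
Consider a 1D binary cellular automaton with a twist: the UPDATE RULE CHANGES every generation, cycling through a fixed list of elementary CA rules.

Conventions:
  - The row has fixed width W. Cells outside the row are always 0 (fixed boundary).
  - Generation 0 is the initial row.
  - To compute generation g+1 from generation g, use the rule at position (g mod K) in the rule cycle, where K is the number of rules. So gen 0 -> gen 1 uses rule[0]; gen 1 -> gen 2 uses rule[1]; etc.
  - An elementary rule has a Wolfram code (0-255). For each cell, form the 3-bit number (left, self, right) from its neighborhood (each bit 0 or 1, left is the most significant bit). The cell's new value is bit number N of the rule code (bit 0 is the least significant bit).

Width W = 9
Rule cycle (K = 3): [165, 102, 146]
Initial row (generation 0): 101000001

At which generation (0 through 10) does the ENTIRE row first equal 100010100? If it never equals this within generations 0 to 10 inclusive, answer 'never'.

Gen 0: 101000001
Gen 1 (rule 165): 111011101
Gen 2 (rule 102): 001100111
Gen 3 (rule 146): 010011010
Gen 4 (rule 165): 010000110
Gen 5 (rule 102): 110001010
Gen 6 (rule 146): 001010001
Gen 7 (rule 165): 101110101
Gen 8 (rule 102): 110011111
Gen 9 (rule 146): 001101110
Gen 10 (rule 165): 100010100

Answer: 10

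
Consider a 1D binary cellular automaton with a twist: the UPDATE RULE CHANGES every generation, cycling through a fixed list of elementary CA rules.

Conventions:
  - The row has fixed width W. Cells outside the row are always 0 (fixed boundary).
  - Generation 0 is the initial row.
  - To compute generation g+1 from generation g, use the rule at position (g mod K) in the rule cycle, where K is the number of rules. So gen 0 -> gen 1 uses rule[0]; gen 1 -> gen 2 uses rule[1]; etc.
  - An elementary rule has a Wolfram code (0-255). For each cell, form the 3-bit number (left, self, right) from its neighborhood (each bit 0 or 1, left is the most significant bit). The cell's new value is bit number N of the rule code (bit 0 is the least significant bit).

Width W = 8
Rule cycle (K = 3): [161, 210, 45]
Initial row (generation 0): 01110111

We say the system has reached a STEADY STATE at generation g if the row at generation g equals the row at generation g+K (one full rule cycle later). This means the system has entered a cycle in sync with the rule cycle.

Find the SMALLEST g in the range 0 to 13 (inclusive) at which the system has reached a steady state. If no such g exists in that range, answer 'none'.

Gen 0: 01110111
Gen 1 (rule 161): 00101010
Gen 2 (rule 210): 01000001
Gen 3 (rule 45): 01011101
Gen 4 (rule 161): 00101010
Gen 5 (rule 210): 01000001
Gen 6 (rule 45): 01011101
Gen 7 (rule 161): 00101010
Gen 8 (rule 210): 01000001
Gen 9 (rule 45): 01011101
Gen 10 (rule 161): 00101010
Gen 11 (rule 210): 01000001
Gen 12 (rule 45): 01011101
Gen 13 (rule 161): 00101010
Gen 14 (rule 210): 01000001
Gen 15 (rule 45): 01011101
Gen 16 (rule 161): 00101010

Answer: 1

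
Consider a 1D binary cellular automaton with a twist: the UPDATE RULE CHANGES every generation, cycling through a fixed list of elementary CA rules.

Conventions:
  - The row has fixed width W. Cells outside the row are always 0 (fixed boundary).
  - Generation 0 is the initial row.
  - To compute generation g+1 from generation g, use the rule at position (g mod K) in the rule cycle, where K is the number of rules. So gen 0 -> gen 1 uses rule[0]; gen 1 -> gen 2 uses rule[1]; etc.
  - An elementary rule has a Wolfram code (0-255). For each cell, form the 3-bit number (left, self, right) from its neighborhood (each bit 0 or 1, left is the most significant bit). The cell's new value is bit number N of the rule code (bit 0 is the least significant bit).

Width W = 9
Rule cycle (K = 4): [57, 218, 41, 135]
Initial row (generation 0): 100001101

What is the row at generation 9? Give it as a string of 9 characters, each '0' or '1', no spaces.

Answer: 011000000

Derivation:
Gen 0: 100001101
Gen 1 (rule 57): 011101010
Gen 2 (rule 218): 111100001
Gen 3 (rule 41): 100001100
Gen 4 (rule 135): 101110001
Gen 5 (rule 57): 011001100
Gen 6 (rule 218): 111111110
Gen 7 (rule 41): 100000000
Gen 8 (rule 135): 101111111
Gen 9 (rule 57): 011000000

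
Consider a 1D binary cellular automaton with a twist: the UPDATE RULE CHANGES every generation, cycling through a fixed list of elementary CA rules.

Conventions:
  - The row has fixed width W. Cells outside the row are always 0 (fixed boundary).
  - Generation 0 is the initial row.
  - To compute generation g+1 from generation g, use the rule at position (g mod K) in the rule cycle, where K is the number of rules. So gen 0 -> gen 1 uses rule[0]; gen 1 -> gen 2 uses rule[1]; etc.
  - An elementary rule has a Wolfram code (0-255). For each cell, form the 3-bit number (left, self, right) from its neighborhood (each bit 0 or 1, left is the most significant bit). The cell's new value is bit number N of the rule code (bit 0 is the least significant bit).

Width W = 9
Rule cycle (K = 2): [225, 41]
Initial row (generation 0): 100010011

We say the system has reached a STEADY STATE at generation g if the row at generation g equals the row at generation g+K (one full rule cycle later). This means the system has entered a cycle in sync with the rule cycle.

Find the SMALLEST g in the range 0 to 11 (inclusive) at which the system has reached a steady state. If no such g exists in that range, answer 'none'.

Answer: 10

Derivation:
Gen 0: 100010011
Gen 1 (rule 225): 001000001
Gen 2 (rule 41): 100011100
Gen 3 (rule 225): 001001101
Gen 4 (rule 41): 100001010
Gen 5 (rule 225): 001100100
Gen 6 (rule 41): 101000001
Gen 7 (rule 225): 010011100
Gen 8 (rule 41): 000010001
Gen 9 (rule 225): 111000100
Gen 10 (rule 41): 100010001
Gen 11 (rule 225): 001000100
Gen 12 (rule 41): 100010001
Gen 13 (rule 225): 001000100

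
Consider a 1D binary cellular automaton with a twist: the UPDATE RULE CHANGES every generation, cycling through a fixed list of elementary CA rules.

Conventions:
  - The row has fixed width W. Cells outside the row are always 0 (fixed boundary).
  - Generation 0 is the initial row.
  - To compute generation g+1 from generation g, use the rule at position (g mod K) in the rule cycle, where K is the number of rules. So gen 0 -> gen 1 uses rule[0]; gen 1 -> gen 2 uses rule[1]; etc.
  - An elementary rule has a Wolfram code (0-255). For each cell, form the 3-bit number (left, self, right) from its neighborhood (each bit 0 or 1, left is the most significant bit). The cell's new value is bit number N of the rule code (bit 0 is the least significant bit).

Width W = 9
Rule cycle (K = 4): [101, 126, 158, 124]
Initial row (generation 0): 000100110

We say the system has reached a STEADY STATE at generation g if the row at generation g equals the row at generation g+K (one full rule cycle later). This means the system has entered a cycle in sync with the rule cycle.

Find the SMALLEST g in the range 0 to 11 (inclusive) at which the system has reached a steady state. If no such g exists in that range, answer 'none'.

Gen 0: 000100110
Gen 1 (rule 101): 110100010
Gen 2 (rule 126): 111110111
Gen 3 (rule 158): 111100110
Gen 4 (rule 124): 100110111
Gen 5 (rule 101): 100011001
Gen 6 (rule 126): 110111111
Gen 7 (rule 158): 100111110
Gen 8 (rule 124): 110100011
Gen 9 (rule 101): 011101001
Gen 10 (rule 126): 110111111
Gen 11 (rule 158): 100111110
Gen 12 (rule 124): 110100011
Gen 13 (rule 101): 011101001
Gen 14 (rule 126): 110111111
Gen 15 (rule 158): 100111110

Answer: 6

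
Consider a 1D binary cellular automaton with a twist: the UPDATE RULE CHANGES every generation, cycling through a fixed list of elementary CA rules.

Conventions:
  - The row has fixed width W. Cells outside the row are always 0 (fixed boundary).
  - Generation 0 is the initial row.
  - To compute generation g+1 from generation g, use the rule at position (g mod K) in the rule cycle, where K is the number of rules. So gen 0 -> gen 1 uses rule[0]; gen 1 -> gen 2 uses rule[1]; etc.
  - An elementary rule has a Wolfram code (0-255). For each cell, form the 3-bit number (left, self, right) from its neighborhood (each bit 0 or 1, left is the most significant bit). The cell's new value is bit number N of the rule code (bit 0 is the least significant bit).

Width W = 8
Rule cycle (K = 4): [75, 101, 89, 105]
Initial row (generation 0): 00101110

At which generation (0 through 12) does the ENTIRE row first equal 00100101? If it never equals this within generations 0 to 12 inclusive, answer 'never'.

Answer: 5

Derivation:
Gen 0: 00101110
Gen 1 (rule 75): 11001010
Gen 2 (rule 101): 01001110
Gen 3 (rule 89): 00101011
Gen 4 (rule 105): 10010111
Gen 5 (rule 75): 00100101
Gen 6 (rule 101): 10100111
Gen 7 (rule 89): 00010101
Gen 8 (rule 105): 11001010
Gen 9 (rule 75): 11010000
Gen 10 (rule 101): 01110111
Gen 11 (rule 89): 01010101
Gen 12 (rule 105): 00101010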